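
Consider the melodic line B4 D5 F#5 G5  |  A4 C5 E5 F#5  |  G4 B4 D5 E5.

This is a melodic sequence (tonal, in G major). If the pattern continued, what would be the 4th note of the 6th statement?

B4

The unit is 4 notes. Position-4 pitches of the 3 shown cells: G5, F#5, E5.
Extending down a 2nd: D5 → C5 → B4.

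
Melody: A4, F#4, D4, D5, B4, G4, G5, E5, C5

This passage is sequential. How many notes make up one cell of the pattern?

3

There are 9 notes; a 3-note unit gives 3 cells:
A4 F#4 D4 | D5 B4 G4 | G5 E5 C5
Each cell is the previous one up a 4th — so the unit is 3 notes.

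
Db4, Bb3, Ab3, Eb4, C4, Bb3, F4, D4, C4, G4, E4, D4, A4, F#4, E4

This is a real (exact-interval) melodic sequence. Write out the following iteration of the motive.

B4 G#4 F#4

With a 3-note motive the entries are Db4, Eb4, F4, G4, A4, each up a 2nd from the previous.
Statement 6 starts on B4 and keeps the same exact contour: B4 G#4 F#4.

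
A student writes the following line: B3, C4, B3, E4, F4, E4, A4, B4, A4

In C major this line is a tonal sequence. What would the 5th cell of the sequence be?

G5 A5 G5

The 3-note cells begin on B3, E4, A4 — each up a 4th from the last.
Continuing the starts: D5 → G5.
Statement 5 starts on G5 and keeps the same diatonic contour: G5 A5 G5.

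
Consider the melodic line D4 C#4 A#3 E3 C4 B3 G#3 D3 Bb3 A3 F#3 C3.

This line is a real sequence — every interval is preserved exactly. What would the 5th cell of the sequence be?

The 4-note cells begin on D4, C4, Bb3 — each down a 2nd from the last.
Extending down a 2nd: Ab3 → Gb3.
Statement 5 starts on Gb3 and keeps the same exact contour: Gb3 F3 D3 Ab2.

Gb3 F3 D3 Ab2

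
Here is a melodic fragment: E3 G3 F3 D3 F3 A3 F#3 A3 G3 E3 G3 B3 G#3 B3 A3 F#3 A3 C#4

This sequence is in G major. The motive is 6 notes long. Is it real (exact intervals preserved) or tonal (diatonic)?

real

Each cell has the same semitone pattern (3, -2, -3, 3, 4) — intervals are preserved exactly.
And F3 lies outside G major, so the sequence is real rather than tonal.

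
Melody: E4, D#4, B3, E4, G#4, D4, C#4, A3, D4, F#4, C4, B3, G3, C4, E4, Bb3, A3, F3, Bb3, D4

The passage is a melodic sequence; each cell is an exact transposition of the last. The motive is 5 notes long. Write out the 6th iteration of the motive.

Taking 5-note groups, the heads are E4, D4, C4, Bb3: the pattern moves down a 2nd.
Continuing the starts: Ab3 → Gb3.
Statement 6 starts on Gb3 and keeps the same exact contour: Gb3 F3 Db3 Gb3 Bb3.

Gb3 F3 Db3 Gb3 Bb3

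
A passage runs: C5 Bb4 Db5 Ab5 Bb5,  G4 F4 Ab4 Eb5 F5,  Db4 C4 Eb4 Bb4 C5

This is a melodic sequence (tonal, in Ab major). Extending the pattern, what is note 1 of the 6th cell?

With 5-note cells, note 1 of each statement runs C5, G4, Db4.
Carrying that down a 4th forward: Ab3 → Eb3 → Bb2.

Bb2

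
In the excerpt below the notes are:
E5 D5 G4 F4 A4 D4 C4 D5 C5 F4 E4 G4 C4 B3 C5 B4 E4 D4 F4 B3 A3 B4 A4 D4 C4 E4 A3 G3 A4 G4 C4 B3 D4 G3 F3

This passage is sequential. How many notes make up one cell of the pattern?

There are 35 notes; a 7-note unit gives 5 cells:
E5 D5 G4 F4 A4 D4 C4 | D5 C5 F4 E4 G4 C4 B3 | C5 B4 E4 D4 F4 B3 A3 | B4 A4 D4 C4 E4 A3 G3 | A4 G4 C4 B3 D4 G3 F3
Every group is a transposition down a 2nd of the one before; no shorter unit works.

7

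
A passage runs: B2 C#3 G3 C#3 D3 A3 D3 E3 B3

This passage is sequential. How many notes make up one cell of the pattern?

3

There are 9 notes; a 3-note unit gives 3 cells:
B2 C#3 G3 | C#3 D3 A3 | D3 E3 B3
That's a consistent up a 2nd shift per cell, and no other grouping gives one.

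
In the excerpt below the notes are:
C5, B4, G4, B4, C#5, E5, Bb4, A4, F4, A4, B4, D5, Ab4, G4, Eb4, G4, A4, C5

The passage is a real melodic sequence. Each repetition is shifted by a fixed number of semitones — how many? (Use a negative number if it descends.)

With a 6-note motive the entries are C5, Bb4, Ab4, each down a 2nd from the previous.
Counting half-steps from C5 to Bb4: -2.

-2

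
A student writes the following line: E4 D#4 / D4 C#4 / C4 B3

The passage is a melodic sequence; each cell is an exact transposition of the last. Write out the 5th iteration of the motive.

Ab3 G3

Taking 2-note groups, the heads are E4, D4, C4: the pattern moves down a 2nd.
Carrying on: Bb3 → Ab3.
So cell 5 is Ab3 G3.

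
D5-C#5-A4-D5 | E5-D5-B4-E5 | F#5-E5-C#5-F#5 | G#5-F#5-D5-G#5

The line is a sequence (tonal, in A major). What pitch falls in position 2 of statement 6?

A5

With 4-note cells, note 2 of each statement runs C#5, D5, E5, F#5.
Each moves up a 2nd. Continuing: G#5 → A5.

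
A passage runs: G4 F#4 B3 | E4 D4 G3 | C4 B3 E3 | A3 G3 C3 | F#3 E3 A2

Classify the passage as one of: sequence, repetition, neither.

Each 3-note cell is the previous one transposed down a 3rd.

sequence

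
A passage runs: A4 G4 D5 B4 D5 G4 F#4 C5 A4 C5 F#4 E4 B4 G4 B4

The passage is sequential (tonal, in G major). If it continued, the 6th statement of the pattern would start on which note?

Unit = 5 notes; the statements start on A4, G4, F#4, moving down a 2nd each time.
Continuing: E4 → D4 → C4. Statement 6 starts on C4.

C4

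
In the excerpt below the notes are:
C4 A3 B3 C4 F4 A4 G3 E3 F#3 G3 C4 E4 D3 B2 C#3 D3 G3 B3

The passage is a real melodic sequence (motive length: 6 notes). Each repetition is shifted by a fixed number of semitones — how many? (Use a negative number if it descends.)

-5

Unit = 6 notes; the statements start on C4, G3, D3, moving down a 4th each time.
Counting half-steps from C4 to G3: -5.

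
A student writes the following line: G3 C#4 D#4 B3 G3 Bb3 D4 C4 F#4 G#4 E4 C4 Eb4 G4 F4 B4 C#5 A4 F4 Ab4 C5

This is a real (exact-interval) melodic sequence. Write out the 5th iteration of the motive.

Eb5 A5 B5 G5 Eb5 Gb5 Bb5

Taking 7-note groups, the heads are G3, C4, F4: the pattern moves up a 4th.
Continuing the starts: Bb4 → Eb5.
Statement 5 starts on Eb5 and keeps the same exact contour: Eb5 A5 B5 G5 Eb5 Gb5 Bb5.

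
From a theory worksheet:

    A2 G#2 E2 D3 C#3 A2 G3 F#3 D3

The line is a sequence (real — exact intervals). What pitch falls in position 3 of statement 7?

The unit is 3 notes. Position-3 pitches of the 3 shown cells: E2, A2, D3.
Extending up a 4th: G3 → C4 → F4 → Bb4.

Bb4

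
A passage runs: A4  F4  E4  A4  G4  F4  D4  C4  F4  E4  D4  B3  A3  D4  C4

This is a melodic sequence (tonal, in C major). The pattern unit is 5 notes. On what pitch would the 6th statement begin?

The 5-note cells begin on A4, F4, D4 — each down a 3rd from the last.
Continuing: B3 → G3 → E3. Statement 6 starts on E3.

E3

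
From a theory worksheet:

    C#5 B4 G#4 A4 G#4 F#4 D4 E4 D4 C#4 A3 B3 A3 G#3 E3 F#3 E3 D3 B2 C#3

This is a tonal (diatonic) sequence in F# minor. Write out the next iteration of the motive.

B2 A2 F#2 G#2

Taking 4-note groups, the heads are C#5, G#4, D4, A3, E3: the pattern moves down a 4th.
So cell 6 is B2 A2 F#2 G#2.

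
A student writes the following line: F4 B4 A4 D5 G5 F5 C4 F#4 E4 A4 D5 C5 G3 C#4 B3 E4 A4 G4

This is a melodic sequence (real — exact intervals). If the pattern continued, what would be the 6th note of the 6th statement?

E3

With 6-note cells, note 6 of each statement runs F5, C5, G4.
Carrying that down a 4th forward: D4 → A3 → E3.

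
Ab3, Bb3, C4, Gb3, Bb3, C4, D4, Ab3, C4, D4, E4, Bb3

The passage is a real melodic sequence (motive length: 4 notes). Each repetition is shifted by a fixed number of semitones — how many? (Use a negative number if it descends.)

2

The 4-note cells begin on Ab3, Bb3, C4 — each up a 2nd from the last.
Counting half-steps from Ab3 to Bb3: 2.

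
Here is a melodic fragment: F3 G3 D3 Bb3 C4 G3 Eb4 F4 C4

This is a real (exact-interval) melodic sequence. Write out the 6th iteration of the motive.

Taking 3-note groups, the heads are F3, Bb3, Eb4: the pattern moves up a 4th.
Carrying on: Ab4 → Db5 → Gb5.
So cell 6 is Gb5 Ab5 Eb5.

Gb5 Ab5 Eb5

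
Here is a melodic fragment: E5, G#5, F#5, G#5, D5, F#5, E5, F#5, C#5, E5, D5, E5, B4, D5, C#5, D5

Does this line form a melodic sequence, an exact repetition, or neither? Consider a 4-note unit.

sequence

Each 4-note cell is the previous one transposed down a 2nd.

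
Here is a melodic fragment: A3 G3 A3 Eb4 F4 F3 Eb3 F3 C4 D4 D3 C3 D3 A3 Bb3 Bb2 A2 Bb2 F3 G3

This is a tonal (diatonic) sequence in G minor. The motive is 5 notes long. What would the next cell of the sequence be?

With a 5-note motive the entries are A3, F3, D3, Bb2, each down a 3rd from the previous.
So cell 5 is G2 F2 G2 D3 Eb3.

G2 F2 G2 D3 Eb3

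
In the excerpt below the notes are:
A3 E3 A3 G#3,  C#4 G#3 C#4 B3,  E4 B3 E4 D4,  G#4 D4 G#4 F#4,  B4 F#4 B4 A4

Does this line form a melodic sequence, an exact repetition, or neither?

sequence

Each 4-note cell is the previous one transposed up a 3rd.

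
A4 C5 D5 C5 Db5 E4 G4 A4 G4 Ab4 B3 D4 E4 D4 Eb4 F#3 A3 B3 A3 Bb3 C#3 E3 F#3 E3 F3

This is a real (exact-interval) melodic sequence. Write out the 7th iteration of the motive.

Unit = 5 notes; the statements start on A4, E4, B3, F#3, C#3, moving down a 4th each time.
Carrying on: G#2 → D#2.
Statement 7 starts on D#2 and keeps the same exact contour: D#2 F#2 G#2 F#2 G2.

D#2 F#2 G#2 F#2 G2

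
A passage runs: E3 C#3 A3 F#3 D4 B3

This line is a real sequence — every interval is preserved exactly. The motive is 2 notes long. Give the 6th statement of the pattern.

F5 D5

With a 2-note motive the entries are E3, A3, D4, each up a 4th from the previous.
Extending up a 4th: G4 → C5 → F5.
From F5 the exact shape gives F5 D5.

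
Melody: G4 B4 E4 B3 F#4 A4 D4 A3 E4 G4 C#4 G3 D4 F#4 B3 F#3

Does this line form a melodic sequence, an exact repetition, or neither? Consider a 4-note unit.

sequence

Each 4-note cell is the previous one transposed down a 2nd.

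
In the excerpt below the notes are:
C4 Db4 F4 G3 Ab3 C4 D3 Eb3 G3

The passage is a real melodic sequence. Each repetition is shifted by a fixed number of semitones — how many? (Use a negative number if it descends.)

-5

The 3-note cells begin on C4, G3, D3 — each down a 4th from the last.
C4 to G3 spans -5 semitones.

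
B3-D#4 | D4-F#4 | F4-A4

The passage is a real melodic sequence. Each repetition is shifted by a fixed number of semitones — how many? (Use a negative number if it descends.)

Unit = 2 notes; the statements start on B3, D4, F4, moving up a 3rd each time.
B3→D4 is 62 − 59 = 3 semitones.

3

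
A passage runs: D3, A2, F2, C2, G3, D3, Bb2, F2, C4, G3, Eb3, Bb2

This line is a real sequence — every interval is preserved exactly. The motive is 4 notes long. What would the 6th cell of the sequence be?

The 4-note cells begin on D3, G3, C4 — each up a 4th from the last.
Carrying on: F4 → Bb4 → Eb5.
So cell 6 is Eb5 Bb4 Gb4 Db4.

Eb5 Bb4 Gb4 Db4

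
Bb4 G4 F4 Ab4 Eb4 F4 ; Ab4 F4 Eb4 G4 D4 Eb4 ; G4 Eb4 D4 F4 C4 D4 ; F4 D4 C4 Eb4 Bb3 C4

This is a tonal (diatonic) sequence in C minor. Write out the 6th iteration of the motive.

D4 Bb3 Ab3 C4 G3 Ab3

With a 6-note motive the entries are Bb4, Ab4, G4, F4, each down a 2nd from the previous.
Extending down a 2nd: Eb4 → D4.
Statement 6 starts on D4 and keeps the same diatonic contour: D4 Bb3 Ab3 C4 G3 Ab3.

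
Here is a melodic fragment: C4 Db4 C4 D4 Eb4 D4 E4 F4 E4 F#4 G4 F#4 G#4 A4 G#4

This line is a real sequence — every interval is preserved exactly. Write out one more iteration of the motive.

A#4 B4 A#4

With a 3-note motive the entries are C4, D4, E4, F#4, G#4, each up a 2nd from the previous.
From A#4 the exact shape gives A#4 B4 A#4.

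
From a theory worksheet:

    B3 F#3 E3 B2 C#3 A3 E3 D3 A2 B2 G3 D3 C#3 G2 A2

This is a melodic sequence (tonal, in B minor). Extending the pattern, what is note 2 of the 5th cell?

B2

The unit is 5 notes. Position-2 pitches of the 3 shown cells: F#3, E3, D3.
Extending down a 2nd: C#3 → B2.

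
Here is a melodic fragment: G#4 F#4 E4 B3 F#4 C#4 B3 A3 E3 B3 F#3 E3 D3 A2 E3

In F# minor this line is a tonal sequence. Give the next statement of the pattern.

Unit = 5 notes; the statements start on G#4, C#4, F#3, moving down a 5th each time.
From B2 the diatonic shape gives B2 A2 G#2 D2 A2.

B2 A2 G#2 D2 A2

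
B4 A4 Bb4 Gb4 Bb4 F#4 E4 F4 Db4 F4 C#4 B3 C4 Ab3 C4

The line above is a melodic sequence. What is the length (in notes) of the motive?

5

There are 15 notes; a 5-note unit gives 3 cells:
B4 A4 Bb4 Gb4 Bb4 | F#4 E4 F4 Db4 F4 | C#4 B3 C4 Ab3 C4
Each cell is the previous one down a 4th — so the unit is 5 notes.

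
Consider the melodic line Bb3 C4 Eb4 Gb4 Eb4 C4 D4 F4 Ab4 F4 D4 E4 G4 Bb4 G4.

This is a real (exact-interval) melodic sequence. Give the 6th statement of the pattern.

G#4 A#4 C#5 E5 C#5

With a 5-note motive the entries are Bb3, C4, D4, each up a 2nd from the previous.
Extending up a 2nd: E4 → F#4 → G#4.
Statement 6 starts on G#4 and keeps the same exact contour: G#4 A#4 C#5 E5 C#5.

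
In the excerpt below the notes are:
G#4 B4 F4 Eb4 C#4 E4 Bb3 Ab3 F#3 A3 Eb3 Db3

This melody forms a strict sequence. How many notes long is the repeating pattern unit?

4

Try groups of 4 (3 cells in 12 notes):
G#4 B4 F4 Eb4 | C#4 E4 Bb3 Ab3 | F#3 A3 Eb3 Db3
That's a consistent down a 5th shift per cell, and no other grouping gives one.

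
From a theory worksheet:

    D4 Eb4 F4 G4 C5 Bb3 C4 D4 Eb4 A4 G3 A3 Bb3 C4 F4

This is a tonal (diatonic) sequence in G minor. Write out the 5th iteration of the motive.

The 5-note cells begin on D4, Bb3, G3 — each down a 3rd from the last.
Continuing the starts: Eb3 → C3.
From C3 the diatonic shape gives C3 D3 Eb3 F3 Bb3.

C3 D3 Eb3 F3 Bb3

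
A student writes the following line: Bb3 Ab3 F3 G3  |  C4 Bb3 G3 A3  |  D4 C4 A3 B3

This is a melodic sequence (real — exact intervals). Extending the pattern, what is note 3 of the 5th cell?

With 4-note cells, note 3 of each statement runs F3, G3, A3.
Each moves up a 2nd. Continuing: B3 → C#4.

C#4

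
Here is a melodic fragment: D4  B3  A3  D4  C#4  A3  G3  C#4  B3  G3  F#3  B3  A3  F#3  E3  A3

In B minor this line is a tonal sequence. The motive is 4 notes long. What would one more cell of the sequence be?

With a 4-note motive the entries are D4, C#4, B3, A3, each down a 2nd from the previous.
So cell 5 is G3 E3 D3 G3.

G3 E3 D3 G3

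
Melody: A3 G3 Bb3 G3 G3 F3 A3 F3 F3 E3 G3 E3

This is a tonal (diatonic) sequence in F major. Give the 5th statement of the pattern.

With a 4-note motive the entries are A3, G3, F3, each down a 2nd from the previous.
Carrying on: E3 → D3.
Statement 5 starts on D3 and keeps the same diatonic contour: D3 C3 E3 C3.

D3 C3 E3 C3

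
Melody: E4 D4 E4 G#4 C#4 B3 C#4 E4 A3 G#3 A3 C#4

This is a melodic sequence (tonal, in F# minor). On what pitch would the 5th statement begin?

Unit = 4 notes; the statements start on E4, C#4, A3, moving down a 3rd each time.
Continuing: F#3 → D3. Statement 5 starts on D3.

D3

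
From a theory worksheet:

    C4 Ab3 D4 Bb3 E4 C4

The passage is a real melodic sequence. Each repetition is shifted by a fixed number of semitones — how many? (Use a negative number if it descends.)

2

The 2-note cells begin on C4, D4, E4 — each up a 2nd from the last.
C4 to D4 spans +2 semitones.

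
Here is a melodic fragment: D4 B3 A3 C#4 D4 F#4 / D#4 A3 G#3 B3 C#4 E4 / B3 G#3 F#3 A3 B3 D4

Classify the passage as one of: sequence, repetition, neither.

Note 1 of cell 2 is D#4; if this were a sequence it would be C#4. No unit length gives a consistent transposition pattern.

neither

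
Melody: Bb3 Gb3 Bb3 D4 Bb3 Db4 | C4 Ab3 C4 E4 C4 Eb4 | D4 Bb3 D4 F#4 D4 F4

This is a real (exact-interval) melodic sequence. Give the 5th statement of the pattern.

F#4 D4 F#4 A#4 F#4 A4

The 6-note cells begin on Bb3, C4, D4 — each up a 2nd from the last.
Carrying on: E4 → F#4.
From F#4 the exact shape gives F#4 D4 F#4 A#4 F#4 A4.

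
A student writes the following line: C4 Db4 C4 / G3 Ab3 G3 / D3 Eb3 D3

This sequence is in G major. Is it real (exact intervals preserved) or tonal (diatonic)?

real

Each cell has the same semitone pattern (1, -1) — intervals are preserved exactly.
And Db4 lies outside G major, so the sequence is real rather than tonal.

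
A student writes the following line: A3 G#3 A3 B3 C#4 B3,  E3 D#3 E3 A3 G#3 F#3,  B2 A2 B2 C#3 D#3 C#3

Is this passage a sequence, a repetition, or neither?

Note 4 of cell 2 is A3; if this were a sequence it would be F#3. No unit length gives a consistent transposition pattern.

neither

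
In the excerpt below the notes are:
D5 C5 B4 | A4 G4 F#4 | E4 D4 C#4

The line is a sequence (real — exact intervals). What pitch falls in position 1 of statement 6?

C#3

The unit is 3 notes. Position-1 pitches of the 3 shown cells: D5, A4, E4.
Extending down a 4th: B3 → F#3 → C#3.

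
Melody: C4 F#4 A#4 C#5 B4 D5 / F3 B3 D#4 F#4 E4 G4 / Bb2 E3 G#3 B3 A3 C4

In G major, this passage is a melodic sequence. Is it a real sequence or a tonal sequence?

real

Each cell has the same semitone pattern (6, 4, 3, -2, 3) — intervals are preserved exactly.
And A#4 lies outside G major, so the sequence is real rather than tonal.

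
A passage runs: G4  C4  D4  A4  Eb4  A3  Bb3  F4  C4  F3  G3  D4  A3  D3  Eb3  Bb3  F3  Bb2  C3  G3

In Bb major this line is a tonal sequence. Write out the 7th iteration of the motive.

Taking 4-note groups, the heads are G4, Eb4, C4, A3, F3: the pattern moves down a 3rd.
Carrying on: D3 → Bb2.
So cell 7 is Bb2 Eb2 F2 C3.

Bb2 Eb2 F2 C3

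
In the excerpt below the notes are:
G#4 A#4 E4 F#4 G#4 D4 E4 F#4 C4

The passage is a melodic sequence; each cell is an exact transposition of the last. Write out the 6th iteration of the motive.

Unit = 3 notes; the statements start on G#4, F#4, E4, moving down a 2nd each time.
Continuing the starts: D4 → C4 → Bb3.
From Bb3 the exact shape gives Bb3 C4 Gb3.

Bb3 C4 Gb3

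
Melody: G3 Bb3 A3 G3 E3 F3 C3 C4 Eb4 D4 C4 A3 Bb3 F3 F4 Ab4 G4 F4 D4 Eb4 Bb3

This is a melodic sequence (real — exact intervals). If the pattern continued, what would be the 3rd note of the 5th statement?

F5

The unit is 7 notes. Position-3 pitches of the 3 shown cells: A3, D4, G4.
Each moves up a 4th. Continuing: C5 → F5.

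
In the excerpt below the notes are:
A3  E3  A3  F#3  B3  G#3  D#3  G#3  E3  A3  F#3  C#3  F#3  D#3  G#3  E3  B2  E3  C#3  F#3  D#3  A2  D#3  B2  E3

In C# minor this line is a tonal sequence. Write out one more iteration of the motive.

The 5-note cells begin on A3, G#3, F#3, E3, D#3 — each down a 2nd from the last.
So cell 6 is C#3 G#2 C#3 A2 D#3.

C#3 G#2 C#3 A2 D#3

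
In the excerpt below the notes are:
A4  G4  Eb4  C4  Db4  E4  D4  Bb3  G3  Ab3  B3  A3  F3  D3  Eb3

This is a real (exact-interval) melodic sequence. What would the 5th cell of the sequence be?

With a 5-note motive the entries are A4, E4, B3, each down a 4th from the previous.
Carrying on: F#3 → C#3.
From C#3 the exact shape gives C#3 B2 G2 E2 F2.

C#3 B2 G2 E2 F2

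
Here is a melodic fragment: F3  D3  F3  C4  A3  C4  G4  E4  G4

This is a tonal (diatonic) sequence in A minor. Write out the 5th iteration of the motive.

A5 F5 A5

Taking 3-note groups, the heads are F3, C4, G4: the pattern moves up a 5th.
Extending up a 5th: D5 → A5.
Statement 5 starts on A5 and keeps the same diatonic contour: A5 F5 A5.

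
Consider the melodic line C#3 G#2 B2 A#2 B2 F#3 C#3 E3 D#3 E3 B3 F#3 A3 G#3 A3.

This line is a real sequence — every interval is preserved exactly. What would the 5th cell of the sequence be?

With a 5-note motive the entries are C#3, F#3, B3, each up a 4th from the previous.
Extending up a 4th: E4 → A4.
So cell 5 is A4 E4 G4 F#4 G4.

A4 E4 G4 F#4 G4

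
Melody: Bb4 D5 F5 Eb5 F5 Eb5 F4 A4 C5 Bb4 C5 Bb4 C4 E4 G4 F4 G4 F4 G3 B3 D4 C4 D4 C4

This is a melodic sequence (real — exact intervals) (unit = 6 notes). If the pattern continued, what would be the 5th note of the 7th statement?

Grouping in 6s, the 5th note of each cell is F5, C5, G4, D4.
Each moves down a 4th. Continuing: A3 → E3 → B2.

B2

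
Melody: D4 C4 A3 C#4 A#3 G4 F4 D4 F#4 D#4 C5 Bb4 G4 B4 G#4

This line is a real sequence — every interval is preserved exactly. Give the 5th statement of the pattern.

Bb5 Ab5 F5 A5 F#5

Unit = 5 notes; the statements start on D4, G4, C5, moving up a 4th each time.
Extending up a 4th: F5 → Bb5.
From Bb5 the exact shape gives Bb5 Ab5 F5 A5 F#5.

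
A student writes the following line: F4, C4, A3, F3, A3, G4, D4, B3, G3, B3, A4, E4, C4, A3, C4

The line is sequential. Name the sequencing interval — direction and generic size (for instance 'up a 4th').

up a 2nd

With a 5-note motive the entries are F4, G4, A4, each up a 2nd from the previous.
F4 to G4 is up a 2nd.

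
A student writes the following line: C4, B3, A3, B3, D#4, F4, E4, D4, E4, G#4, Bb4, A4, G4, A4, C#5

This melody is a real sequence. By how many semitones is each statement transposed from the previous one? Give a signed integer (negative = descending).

With a 5-note motive the entries are C4, F4, Bb4, each up a 4th from the previous.
C4→F4 is 65 − 60 = 5 semitones.

5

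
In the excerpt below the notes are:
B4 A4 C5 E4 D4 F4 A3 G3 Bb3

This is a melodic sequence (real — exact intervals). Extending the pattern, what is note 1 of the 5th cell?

With 3-note cells, note 1 of each statement runs B4, E4, A3.
Carrying that down a 5th forward: D3 → G2.

G2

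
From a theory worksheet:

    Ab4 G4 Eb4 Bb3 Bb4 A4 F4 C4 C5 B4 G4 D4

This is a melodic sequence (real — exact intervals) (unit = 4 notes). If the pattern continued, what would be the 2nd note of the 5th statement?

D#5

Grouping in 4s, the 2nd note of each cell is G4, A4, B4.
Extending up a 2nd: C#5 → D#5.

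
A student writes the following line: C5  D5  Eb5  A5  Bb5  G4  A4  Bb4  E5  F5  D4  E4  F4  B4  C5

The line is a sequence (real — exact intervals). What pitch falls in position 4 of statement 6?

G#3

With 5-note cells, note 4 of each statement runs A5, E5, B4.
Extending down a 4th: F#4 → C#4 → G#3.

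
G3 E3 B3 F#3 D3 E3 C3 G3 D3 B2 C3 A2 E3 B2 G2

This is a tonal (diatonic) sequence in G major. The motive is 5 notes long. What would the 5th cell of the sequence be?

F#2 D2 A2 E2 C2

Taking 5-note groups, the heads are G3, E3, C3: the pattern moves down a 3rd.
Continuing the starts: A2 → F#2.
From F#2 the diatonic shape gives F#2 D2 A2 E2 C2.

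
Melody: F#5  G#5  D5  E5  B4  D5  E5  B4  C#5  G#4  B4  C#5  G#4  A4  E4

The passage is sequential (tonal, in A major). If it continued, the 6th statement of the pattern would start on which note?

Taking 5-note groups, the heads are F#5, D5, B4: the pattern moves down a 3rd.
Extending the heads down a 3rd: G#4 → E4 → C#4.

C#4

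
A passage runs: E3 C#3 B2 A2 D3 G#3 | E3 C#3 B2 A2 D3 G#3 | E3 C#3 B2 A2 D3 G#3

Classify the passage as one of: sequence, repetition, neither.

repetition

Each 6-note cell is identical (E3 C#3 B2 A2 D3 G#3), restated at the same pitch.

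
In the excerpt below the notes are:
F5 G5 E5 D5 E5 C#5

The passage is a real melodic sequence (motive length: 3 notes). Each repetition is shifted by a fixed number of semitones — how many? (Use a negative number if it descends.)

The 3-note cells begin on F5, D5 — each down a 3rd from the last.
F5 to D5 spans -3 semitones.

-3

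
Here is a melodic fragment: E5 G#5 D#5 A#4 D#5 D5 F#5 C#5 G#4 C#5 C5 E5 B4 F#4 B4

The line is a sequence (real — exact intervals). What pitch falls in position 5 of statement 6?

F4

With 5-note cells, note 5 of each statement runs D#5, C#5, B4.
Each moves down a 2nd. Continuing: A4 → G4 → F4.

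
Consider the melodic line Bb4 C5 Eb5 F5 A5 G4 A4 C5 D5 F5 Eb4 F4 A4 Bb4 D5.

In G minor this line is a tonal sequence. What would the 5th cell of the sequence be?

A3 Bb3 D4 Eb4 G4

The 5-note cells begin on Bb4, G4, Eb4 — each down a 3rd from the last.
Continuing the starts: C4 → A3.
Statement 5 starts on A3 and keeps the same diatonic contour: A3 Bb3 D4 Eb4 G4.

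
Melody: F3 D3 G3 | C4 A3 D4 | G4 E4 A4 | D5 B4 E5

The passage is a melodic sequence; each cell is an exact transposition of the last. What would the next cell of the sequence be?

Unit = 3 notes; the statements start on F3, C4, G4, D5, moving up a 5th each time.
So cell 5 is A5 F#5 B5.

A5 F#5 B5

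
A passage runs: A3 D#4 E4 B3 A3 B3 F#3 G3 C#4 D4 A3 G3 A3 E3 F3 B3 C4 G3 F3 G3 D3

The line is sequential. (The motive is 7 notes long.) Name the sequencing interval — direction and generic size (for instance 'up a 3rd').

The 7-note cells begin on A3, G3, F3 — each down a 2nd from the last.
A3 to G3 is down a 2nd.

down a 2nd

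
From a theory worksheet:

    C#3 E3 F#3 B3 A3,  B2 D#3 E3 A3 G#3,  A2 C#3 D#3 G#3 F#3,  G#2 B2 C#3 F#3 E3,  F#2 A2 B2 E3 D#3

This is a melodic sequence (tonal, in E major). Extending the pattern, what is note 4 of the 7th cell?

C#3

Grouping in 5s, the 4th note of each cell is B3, A3, G#3, F#3, E3.
Carrying that down a 2nd forward: D#3 → C#3.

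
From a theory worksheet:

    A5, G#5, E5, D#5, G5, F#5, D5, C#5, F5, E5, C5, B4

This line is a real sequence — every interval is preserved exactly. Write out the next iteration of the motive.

The 4-note cells begin on A5, G5, F5 — each down a 2nd from the last.
So cell 4 is Eb5 D5 Bb4 A4.

Eb5 D5 Bb4 A4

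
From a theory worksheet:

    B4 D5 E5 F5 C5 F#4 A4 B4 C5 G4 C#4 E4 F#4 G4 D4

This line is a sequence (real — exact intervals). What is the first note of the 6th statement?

Taking 5-note groups, the heads are B4, F#4, C#4: the pattern moves down a 4th.
Continuing: G#3 → D#3 → A#2. Statement 6 starts on A#2.

A#2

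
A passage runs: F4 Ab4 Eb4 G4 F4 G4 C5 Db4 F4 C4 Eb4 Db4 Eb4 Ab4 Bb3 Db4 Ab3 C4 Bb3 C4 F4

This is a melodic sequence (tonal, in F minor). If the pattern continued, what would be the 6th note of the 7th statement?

Bb2

With 7-note cells, note 6 of each statement runs G4, Eb4, C4.
Each moves down a 3rd. Continuing: Ab3 → F3 → Db3 → Bb2.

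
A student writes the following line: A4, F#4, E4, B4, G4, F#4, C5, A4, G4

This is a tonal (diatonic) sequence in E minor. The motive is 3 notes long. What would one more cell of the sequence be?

D5 B4 A4

Taking 3-note groups, the heads are A4, B4, C5: the pattern moves up a 2nd.
Statement 4 starts on D5 and keeps the same diatonic contour: D5 B4 A4.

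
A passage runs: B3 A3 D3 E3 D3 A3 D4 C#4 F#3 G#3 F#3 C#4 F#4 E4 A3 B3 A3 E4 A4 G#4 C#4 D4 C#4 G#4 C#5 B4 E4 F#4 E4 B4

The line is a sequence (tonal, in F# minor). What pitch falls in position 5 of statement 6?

The unit is 6 notes. Position-5 pitches of the 5 shown cells: D3, F#3, A3, C#4, E4.
Each moves up a 3rd; the next is G#4.

G#4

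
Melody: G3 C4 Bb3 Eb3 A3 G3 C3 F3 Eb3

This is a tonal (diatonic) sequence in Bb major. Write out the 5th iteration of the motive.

With a 3-note motive the entries are G3, Eb3, C3, each down a 3rd from the previous.
Continuing the starts: A2 → F2.
From F2 the diatonic shape gives F2 Bb2 A2.

F2 Bb2 A2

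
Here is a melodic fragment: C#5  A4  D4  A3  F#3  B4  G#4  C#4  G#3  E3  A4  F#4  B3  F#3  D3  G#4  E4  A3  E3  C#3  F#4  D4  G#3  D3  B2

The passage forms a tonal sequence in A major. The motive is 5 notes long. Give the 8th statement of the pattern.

C#4 A3 D3 A2 F#2

With a 5-note motive the entries are C#5, B4, A4, G#4, F#4, each down a 2nd from the previous.
Extending down a 2nd: E4 → D4 → C#4.
From C#4 the diatonic shape gives C#4 A3 D3 A2 F#2.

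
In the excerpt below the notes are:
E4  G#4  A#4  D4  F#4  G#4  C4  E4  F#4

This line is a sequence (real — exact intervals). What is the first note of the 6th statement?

Gb3

With a 3-note motive the entries are E4, D4, C4, each down a 2nd from the previous.
Continuing: Bb3 → Ab3 → Gb3. Statement 6 starts on Gb3.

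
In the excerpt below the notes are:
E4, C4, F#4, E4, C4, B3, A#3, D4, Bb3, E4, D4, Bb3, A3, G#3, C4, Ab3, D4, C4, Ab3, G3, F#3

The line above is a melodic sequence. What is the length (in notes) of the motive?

7

21 notes total. Splitting into 3 groups of 7:
E4 C4 F#4 E4 C4 B3 A#3 | D4 Bb3 E4 D4 Bb3 A3 G#3 | C4 Ab3 D4 C4 Ab3 G3 F#3
That's a consistent down a 2nd shift per cell, and no other grouping gives one.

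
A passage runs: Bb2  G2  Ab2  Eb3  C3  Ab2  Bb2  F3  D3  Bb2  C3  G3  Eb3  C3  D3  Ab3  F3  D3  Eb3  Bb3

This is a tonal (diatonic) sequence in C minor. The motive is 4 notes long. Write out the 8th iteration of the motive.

Taking 4-note groups, the heads are Bb2, C3, D3, Eb3, F3: the pattern moves up a 2nd.
Carrying on: G3 → Ab3 → Bb3.
Statement 8 starts on Bb3 and keeps the same diatonic contour: Bb3 G3 Ab3 Eb4.

Bb3 G3 Ab3 Eb4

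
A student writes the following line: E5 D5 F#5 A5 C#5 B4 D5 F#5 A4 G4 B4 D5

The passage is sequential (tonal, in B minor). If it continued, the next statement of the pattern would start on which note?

Unit = 4 notes; the statements start on E5, C#5, A4, moving down a 3rd each time.
The next head, down a 3rd from A4, is F#4.

F#4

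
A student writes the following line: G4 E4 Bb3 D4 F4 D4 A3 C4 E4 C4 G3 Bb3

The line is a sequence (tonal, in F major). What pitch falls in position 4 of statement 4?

With 4-note cells, note 4 of each statement runs D4, C4, Bb3.
Each moves down a 2nd; the next is A3.

A3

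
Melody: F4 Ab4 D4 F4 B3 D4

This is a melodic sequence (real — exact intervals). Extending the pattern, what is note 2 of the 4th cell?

B3

Grouping in 2s, the 2nd note of each cell is Ab4, F4, D4.
Each moves down a 3rd; the next is B3.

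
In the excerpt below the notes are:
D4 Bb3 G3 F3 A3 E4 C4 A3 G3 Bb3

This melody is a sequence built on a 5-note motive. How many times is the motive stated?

2

10 notes in groups of 5 gives 10/5 = 2 statements.
Starts: D4, E4 — each up a 2nd.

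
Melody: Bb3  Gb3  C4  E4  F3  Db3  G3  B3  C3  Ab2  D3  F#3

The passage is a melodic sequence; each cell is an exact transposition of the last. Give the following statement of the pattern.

G2 Eb2 A2 C#3

The 4-note cells begin on Bb3, F3, C3 — each down a 4th from the last.
So cell 4 is G2 Eb2 A2 C#3.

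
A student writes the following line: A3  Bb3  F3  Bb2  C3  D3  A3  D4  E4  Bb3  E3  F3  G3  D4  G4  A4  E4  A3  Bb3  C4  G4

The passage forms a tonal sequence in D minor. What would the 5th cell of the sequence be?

Unit = 7 notes; the statements start on A3, D4, G4, moving up a 4th each time.
Continuing the starts: C5 → F5.
So cell 5 is F5 G5 D5 G4 A4 Bb4 F5.

F5 G5 D5 G4 A4 Bb4 F5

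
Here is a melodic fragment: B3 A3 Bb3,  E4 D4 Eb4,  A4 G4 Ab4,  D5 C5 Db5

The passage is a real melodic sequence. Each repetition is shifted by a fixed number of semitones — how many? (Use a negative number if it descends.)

5

The 3-note cells begin on B3, E4, A4, D5 — each up a 4th from the last.
B3→E4 is 64 − 59 = 5 semitones.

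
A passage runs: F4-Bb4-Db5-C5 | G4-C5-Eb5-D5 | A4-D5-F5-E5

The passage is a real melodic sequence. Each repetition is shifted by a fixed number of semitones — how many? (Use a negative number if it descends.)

2

With a 4-note motive the entries are F4, G4, A4, each up a 2nd from the previous.
Counting half-steps from F4 to G4: 2.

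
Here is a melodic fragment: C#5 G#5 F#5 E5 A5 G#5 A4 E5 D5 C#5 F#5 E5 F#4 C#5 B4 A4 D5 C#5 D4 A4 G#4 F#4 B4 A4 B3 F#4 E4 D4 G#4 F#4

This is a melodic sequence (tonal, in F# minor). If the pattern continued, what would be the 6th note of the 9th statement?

Grouping in 6s, the 6th note of each cell is G#5, E5, C#5, A4, F#4.
Carrying that down a 3rd forward: D4 → B3 → G#3 → E3.

E3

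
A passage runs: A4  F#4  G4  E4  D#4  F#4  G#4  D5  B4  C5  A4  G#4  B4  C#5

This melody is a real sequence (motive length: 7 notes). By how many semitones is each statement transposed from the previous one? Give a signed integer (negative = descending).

With a 7-note motive the entries are A4, D5, each up a 4th from the previous.
A4 to D5 spans +5 semitones.

5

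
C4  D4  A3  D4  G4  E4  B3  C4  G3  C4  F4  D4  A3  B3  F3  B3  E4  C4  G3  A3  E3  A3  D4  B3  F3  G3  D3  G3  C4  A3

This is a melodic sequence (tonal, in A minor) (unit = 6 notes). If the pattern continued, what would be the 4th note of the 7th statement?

E3

Grouping in 6s, the 4th note of each cell is D4, C4, B3, A3, G3.
Extending down a 2nd: F3 → E3.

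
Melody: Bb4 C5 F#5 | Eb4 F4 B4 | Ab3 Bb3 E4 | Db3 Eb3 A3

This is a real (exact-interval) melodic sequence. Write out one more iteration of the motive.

Taking 3-note groups, the heads are Bb4, Eb4, Ab3, Db3: the pattern moves down a 5th.
From Gb2 the exact shape gives Gb2 Ab2 D3.

Gb2 Ab2 D3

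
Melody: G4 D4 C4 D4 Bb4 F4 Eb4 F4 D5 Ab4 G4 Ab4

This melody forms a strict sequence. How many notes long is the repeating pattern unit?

There are 12 notes; a 4-note unit gives 3 cells:
G4 D4 C4 D4 | Bb4 F4 Eb4 F4 | D5 Ab4 G4 Ab4
Every group is a transposition up a 3rd of the one before; no shorter unit works.

4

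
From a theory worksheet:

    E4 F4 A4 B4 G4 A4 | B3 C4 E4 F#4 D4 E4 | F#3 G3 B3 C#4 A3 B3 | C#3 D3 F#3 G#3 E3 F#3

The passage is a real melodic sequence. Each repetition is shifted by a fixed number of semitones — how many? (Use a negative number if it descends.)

-5

Unit = 6 notes; the statements start on E4, B3, F#3, C#3, moving down a 4th each time.
Counting half-steps from E4 to B3: -5.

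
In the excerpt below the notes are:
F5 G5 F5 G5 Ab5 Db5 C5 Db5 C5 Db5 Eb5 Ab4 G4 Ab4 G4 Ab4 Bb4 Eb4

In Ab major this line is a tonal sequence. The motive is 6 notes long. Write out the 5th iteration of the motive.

The 6-note cells begin on F5, C5, G4 — each down a 4th from the last.
Extending down a 4th: Db4 → Ab3.
So cell 5 is Ab3 Bb3 Ab3 Bb3 C4 F3.

Ab3 Bb3 Ab3 Bb3 C4 F3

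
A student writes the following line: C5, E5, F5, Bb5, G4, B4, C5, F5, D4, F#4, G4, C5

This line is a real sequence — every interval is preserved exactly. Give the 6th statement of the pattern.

Unit = 4 notes; the statements start on C5, G4, D4, moving down a 4th each time.
Continuing the starts: A3 → E3 → B2.
Statement 6 starts on B2 and keeps the same exact contour: B2 D#3 E3 A3.

B2 D#3 E3 A3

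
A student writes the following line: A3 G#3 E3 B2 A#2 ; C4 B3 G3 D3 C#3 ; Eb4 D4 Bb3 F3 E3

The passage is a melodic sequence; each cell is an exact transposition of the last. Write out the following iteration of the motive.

With a 5-note motive the entries are A3, C4, Eb4, each up a 3rd from the previous.
From Gb4 the exact shape gives Gb4 F4 Db4 Ab3 G3.

Gb4 F4 Db4 Ab3 G3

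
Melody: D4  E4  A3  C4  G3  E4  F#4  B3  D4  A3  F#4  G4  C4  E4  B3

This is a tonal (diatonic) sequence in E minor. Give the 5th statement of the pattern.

Taking 5-note groups, the heads are D4, E4, F#4: the pattern moves up a 2nd.
Carrying on: G4 → A4.
So cell 5 is A4 B4 E4 G4 D4.

A4 B4 E4 G4 D4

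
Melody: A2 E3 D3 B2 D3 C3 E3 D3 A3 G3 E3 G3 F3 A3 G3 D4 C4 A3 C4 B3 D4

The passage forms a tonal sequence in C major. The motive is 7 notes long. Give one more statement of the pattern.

The 7-note cells begin on A2, D3, G3 — each up a 4th from the last.
Statement 4 starts on C4 and keeps the same diatonic contour: C4 G4 F4 D4 F4 E4 G4.

C4 G4 F4 D4 F4 E4 G4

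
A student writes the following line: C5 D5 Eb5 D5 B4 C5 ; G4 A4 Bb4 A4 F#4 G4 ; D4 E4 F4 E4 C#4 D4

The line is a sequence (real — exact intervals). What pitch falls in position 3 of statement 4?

C4

The unit is 6 notes. Position-3 pitches of the 3 shown cells: Eb5, Bb4, F4.
One more down a 4th gives C4.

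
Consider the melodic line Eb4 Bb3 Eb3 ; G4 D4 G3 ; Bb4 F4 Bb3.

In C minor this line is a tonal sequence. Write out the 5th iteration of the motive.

Taking 3-note groups, the heads are Eb4, G4, Bb4: the pattern moves up a 3rd.
Carrying on: D5 → F5.
From F5 the diatonic shape gives F5 C5 F4.

F5 C5 F4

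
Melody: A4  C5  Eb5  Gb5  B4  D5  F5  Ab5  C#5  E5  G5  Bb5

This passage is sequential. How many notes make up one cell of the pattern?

4

12 notes total. Splitting into 3 groups of 4:
A4 C5 Eb5 Gb5 | B4 D5 F5 Ab5 | C#5 E5 G5 Bb5
That's a consistent up a 2nd shift per cell, and no other grouping gives one.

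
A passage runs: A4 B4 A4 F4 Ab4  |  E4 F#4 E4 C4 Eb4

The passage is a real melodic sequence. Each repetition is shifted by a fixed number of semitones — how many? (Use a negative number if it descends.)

-5

The 5-note cells begin on A4, E4 — each down a 4th from the last.
A4→E4 is 64 − 69 = -5 semitones.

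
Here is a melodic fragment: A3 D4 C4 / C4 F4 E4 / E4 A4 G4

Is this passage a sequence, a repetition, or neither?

sequence

Each 3-note cell is the previous one transposed up a 3rd.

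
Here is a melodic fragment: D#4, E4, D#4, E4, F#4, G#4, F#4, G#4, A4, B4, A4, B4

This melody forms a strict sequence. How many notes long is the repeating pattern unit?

12 notes total. Splitting into 3 groups of 4:
D#4 E4 D#4 E4 | F#4 G#4 F#4 G#4 | A4 B4 A4 B4
Each cell is the previous one up a 3rd — so the unit is 4 notes.

4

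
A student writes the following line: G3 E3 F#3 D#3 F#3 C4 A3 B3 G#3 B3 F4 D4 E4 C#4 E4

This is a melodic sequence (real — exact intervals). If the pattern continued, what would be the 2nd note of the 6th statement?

The unit is 5 notes. Position-2 pitches of the 3 shown cells: E3, A3, D4.
Extending up a 4th: G4 → C5 → F5.

F5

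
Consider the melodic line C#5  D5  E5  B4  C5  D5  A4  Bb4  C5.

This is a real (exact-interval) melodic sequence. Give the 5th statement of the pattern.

Taking 3-note groups, the heads are C#5, B4, A4: the pattern moves down a 2nd.
Continuing the starts: G4 → F4.
So cell 5 is F4 Gb4 Ab4.

F4 Gb4 Ab4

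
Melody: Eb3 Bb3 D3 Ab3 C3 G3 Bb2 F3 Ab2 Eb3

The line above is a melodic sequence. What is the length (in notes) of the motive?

10 notes total. Splitting into 5 groups of 2:
Eb3 Bb3 | D3 Ab3 | C3 G3 | Bb2 F3 | Ab2 Eb3
That's a consistent down a 2nd shift per cell, and no other grouping gives one.

2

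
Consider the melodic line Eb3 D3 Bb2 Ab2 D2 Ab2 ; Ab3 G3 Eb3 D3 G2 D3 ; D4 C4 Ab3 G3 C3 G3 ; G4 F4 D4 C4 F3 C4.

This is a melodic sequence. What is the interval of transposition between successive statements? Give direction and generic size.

up a 4th

Unit = 6 notes; the statements start on Eb3, Ab3, D4, G4, moving up a 4th each time.
From Eb3 to Ab3: up a 4th.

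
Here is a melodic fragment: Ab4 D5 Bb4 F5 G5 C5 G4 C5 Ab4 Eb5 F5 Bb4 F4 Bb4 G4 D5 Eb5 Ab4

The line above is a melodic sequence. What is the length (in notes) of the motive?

6

Try groups of 6 (3 cells in 18 notes):
Ab4 D5 Bb4 F5 G5 C5 | G4 C5 Ab4 Eb5 F5 Bb4 | F4 Bb4 G4 D5 Eb5 Ab4
That's a consistent down a 2nd shift per cell, and no other grouping gives one.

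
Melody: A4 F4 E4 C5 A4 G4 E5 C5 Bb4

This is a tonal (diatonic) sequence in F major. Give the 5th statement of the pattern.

Unit = 3 notes; the statements start on A4, C5, E5, moving up a 3rd each time.
Carrying on: G5 → Bb5.
So cell 5 is Bb5 G5 F5.

Bb5 G5 F5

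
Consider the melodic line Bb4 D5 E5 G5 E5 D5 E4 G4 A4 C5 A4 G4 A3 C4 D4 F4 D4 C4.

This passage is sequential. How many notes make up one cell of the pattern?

6

Try groups of 6 (3 cells in 18 notes):
Bb4 D5 E5 G5 E5 D5 | E4 G4 A4 C5 A4 G4 | A3 C4 D4 F4 D4 C4
Every group is a transposition down a 5th of the one before; no shorter unit works.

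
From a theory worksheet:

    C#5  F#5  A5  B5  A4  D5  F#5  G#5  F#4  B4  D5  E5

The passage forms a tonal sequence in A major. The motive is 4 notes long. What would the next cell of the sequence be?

The 4-note cells begin on C#5, A4, F#4 — each down a 3rd from the last.
From D4 the diatonic shape gives D4 G#4 B4 C#5.

D4 G#4 B4 C#5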